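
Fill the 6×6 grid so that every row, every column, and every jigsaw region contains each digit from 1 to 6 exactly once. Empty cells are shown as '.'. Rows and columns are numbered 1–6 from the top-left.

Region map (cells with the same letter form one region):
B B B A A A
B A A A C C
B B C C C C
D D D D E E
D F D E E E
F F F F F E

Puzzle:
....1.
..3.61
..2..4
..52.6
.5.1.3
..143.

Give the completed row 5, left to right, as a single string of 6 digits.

R2C4 = 5 (sole candidate).
R3C4 = 3 (sole candidate).
R3C5 = 5 (sole candidate).
R4C5 = 4 (sole candidate).
R5C5 = 2: row 5 has {1,3,5}; col 5 has {1,3,4,5,6}; region has {1,3,4,6} → only 2 remains.
R6C6 = 5 (sole candidate).
R1C4 = 6 (sole candidate).
R1C6 = 2 (sole candidate).
R2C2 = 4 (sole candidate).
R1C2 = 3 (sole candidate).
R1C3 = 4 (sole candidate).
R2C1 = 2 (sole candidate).
R4C2 = 1 (sole candidate).
R5C3 = 6: row 5 has {1,2,3,5}; col 3 has {1,2,3,4,5}; region has {1,2,5} → only 6 remains.
R6C1 = 6 (sole candidate).
R6C2 = 2 (sole candidate).
R1C1 = 5 (sole candidate).
R3C1 = 1 (sole candidate).
R3C2 = 6 (sole candidate).
R4C1 = 3 (sole candidate).
R5C1 = 4: row 5 has {1,2,3,5,6}; col 1 has {1,2,3,5,6}; region has {1,2,3,5,6} → only 4 remains.

456123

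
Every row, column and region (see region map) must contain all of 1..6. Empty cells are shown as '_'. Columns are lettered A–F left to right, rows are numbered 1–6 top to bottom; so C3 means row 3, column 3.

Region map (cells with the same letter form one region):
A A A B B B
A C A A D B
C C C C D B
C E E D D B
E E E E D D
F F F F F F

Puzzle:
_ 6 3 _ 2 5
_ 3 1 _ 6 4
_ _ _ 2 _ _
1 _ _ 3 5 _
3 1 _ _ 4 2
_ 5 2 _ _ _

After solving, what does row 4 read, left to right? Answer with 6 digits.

124356

A1 = 4: row 1 has {2,3,5,6}; col 1 has {1,3}; region has {1,3,6} → only 4 remains.
D1 = 1: row 1 has {2,3,4,5,6}; col 4 has {2,3}; region has {2,4,5} → only 1 remains.
D2 = 5: row 2 has {1,3,4,6}; col 4 has {1,2,3}; region has {1,3,4,6} → only 5 remains.
B3 = 4: row 3 has {2}; col 2 has {1,3,5,6}; region has {1,2,3} → only 4 remains.
E3 = 1: row 3 has {2,4}; col 5 has {2,4,5,6}; region has {2,3,4,5,6} → only 1 remains.
B4 = 2: row 4 has {1,3,5}; col 2 has {1,3,4,5,6}; region has {1,3} → only 2 remains.
F4 = 6: row 4 has {1,2,3,5}; col 6 has {2,4,5}; region has {1,2,4,5} → only 6 remains.
D5 = 6: row 5 has {1,2,3,4}; col 4 has {1,2,3,5}; region has {1,2,3} → only 6 remains.
A6 = 6: row 6 has {2,5}; col 1 has {1,3,4}; region has {2,5} → only 6 remains.
D6 = 4: row 6 has {2,5,6}; col 4 has {1,2,3,5,6}; region has {2,5,6} → only 4 remains.
E6 = 3: row 6 has {2,4,5,6}; col 5 has {1,2,4,5,6}; region has {2,4,5,6} → only 3 remains.
F6 = 1: row 6 has {2,3,4,5,6}; col 6 has {2,4,5,6}; region has {2,3,4,5,6} → only 1 remains.
A2 = 2: row 2 has {1,3,4,5,6}; col 1 has {1,3,4,6}; region has {1,3,4,5,6} → only 2 remains.
A3 = 5: row 3 has {1,2,4}; col 1 has {1,2,3,4,6}; region has {1,2,3,4} → only 5 remains.
C3 = 6: row 3 has {1,2,4,5}; col 3 has {1,2,3}; region has {1,2,3,4,5} → only 6 remains.
F3 = 3: row 3 has {1,2,4,5,6}; col 6 has {1,2,4,5,6}; region has {1,2,4,5,6} → only 3 remains.
C4 = 4: row 4 has {1,2,3,5,6}; col 3 has {1,2,3,6}; region has {1,2,3,6} → only 4 remains.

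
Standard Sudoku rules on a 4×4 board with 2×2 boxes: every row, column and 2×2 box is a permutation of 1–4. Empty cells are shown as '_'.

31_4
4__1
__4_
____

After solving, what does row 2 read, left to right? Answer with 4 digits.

row 1, column 3 = 2 (sole candidate).
row 2, column 2 = 2: row 2 has {1,4}; col 2 has {1}; box has {1,3,4} → only 2 remains.
row 2, column 3 = 3: row 2 has {1,2,4}; col 3 has {2,4}; box has {1,2,4} → only 3 remains.

4231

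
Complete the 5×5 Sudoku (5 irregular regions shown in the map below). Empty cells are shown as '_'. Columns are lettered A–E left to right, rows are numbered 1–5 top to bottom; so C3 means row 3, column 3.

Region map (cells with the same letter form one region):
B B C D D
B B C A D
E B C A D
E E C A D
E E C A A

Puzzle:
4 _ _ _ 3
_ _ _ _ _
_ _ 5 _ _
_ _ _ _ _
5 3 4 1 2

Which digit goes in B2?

1

D3 = 3 (hidden single in row 3).
E3 = 4 (hidden single in row 3).
D2 = 4 (hidden single in row 2).
D4 = 5 (sole candidate).
E4 = 1 (sole candidate).
D1 = 2 (sole candidate).
E2 = 5 (sole candidate).
A4 = 2 (sole candidate).
B4 = 4 (sole candidate).
C4 = 3 (sole candidate).
C1 = 1 (sole candidate).
C2 = 2 (sole candidate).
A3 = 1 (sole candidate).
B3 = 2 (sole candidate).
B1 = 5 (sole candidate).
A2 = 3 (sole candidate).
B2 = 1: row 2 has {2,3,4,5}; col 2 has {2,3,4,5}; region has {2,3,4,5} → only 1 remains.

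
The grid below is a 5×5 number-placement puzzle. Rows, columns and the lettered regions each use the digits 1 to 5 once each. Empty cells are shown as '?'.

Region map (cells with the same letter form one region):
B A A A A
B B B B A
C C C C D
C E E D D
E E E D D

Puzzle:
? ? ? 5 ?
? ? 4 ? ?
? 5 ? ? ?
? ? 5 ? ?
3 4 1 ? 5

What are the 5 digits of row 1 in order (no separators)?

r4c2 = 2: row 4 has {5}; col 2 has {4,5}; region has {1,3,4,5} → only 2 remains.
r5c4 = 2: row 5 has {1,3,4,5}; col 4 has {5}; region has {5} → only 2 remains.
r1c5 = 4: in row 1, 4 can only go here (every other open cell in that row sees a 4).
r2c1 = 5: in row 2, 5 can only go here (every other open cell in that row sees a 5).
r2c5 = 2: in row 2, 2 can only go here (every other open cell in that row sees a 2).
r1c3 = 3: row 1 has {4,5}; col 3 has {1,4,5}; region has {2,4,5} → only 3 remains.
r3c3 = 2: row 3 has {5}; col 3 has {1,3,4,5}; region has {5} → only 2 remains.
r1c2 = 1: row 1 has {3,4,5}; col 2 has {2,4,5}; region has {2,3,4,5} → only 1 remains.
r2c2 = 3: row 2 has {2,4,5}; col 2 has {1,2,4,5}; region has {4,5} → only 3 remains.
r2c4 = 1: row 2 has {2,3,4,5}; col 4 has {2,5}; region has {3,4,5} → only 1 remains.
r1c1 = 2: row 1 has {1,3,4,5}; col 1 has {3,5}; region has {1,3,4,5} → only 2 remains.

21354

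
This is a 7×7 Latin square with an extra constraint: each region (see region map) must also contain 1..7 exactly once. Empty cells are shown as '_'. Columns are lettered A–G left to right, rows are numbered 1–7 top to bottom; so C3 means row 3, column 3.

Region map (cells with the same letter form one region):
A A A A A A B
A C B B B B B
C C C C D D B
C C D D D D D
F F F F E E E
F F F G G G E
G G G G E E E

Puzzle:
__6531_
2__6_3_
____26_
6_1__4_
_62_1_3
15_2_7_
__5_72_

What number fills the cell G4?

E4 = 5 (sole candidate).
G4 = 7: row 4 has {1,4,5,6}; col 7 has {3}; region has {1,2,4,5,6} → only 7 remains.

7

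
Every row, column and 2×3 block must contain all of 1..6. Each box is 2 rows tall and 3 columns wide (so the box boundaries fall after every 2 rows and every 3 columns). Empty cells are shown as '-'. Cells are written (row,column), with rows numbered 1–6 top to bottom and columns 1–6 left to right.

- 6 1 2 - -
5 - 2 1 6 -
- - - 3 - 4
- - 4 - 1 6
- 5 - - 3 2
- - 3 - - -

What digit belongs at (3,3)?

5

(2,6) = 3 (sole candidate).
(4,4) = 5 (sole candidate).
(5,3) = 6 (sole candidate).
(5,4) = 4 (sole candidate).
(6,4) = 6 (sole candidate).
(6,5) = 5 (sole candidate).
(6,6) = 1 (sole candidate).
(1,5) = 4 (sole candidate).
(1,6) = 5 (sole candidate).
(2,2) = 4 (sole candidate).
(3,3) = 5: row 3 has {3,4}; col 3 has {1,2,3,4,6}; box has {4} → only 5 remains.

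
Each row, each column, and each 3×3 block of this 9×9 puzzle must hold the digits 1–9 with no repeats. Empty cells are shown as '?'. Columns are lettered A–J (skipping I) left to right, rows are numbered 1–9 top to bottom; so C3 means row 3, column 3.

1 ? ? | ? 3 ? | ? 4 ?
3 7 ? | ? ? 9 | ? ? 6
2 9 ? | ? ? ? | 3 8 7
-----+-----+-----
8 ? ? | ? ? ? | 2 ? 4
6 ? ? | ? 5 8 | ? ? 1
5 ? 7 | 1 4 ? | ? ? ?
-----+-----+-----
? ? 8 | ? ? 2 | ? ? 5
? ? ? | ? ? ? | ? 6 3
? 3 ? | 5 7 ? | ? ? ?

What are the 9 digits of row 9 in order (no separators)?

431576829

B4 = 1 (sole candidate).
B6 = 2 (sole candidate).
B5 = 4 (sole candidate).
B7 = 6 (sole candidate).
B8 = 5 (sole candidate).
B1 = 8 (sole candidate).
H4 = 5 (hidden single in row 4).
D5 = 2 (hidden single in row 5).
J1 = 2 (hidden single in row 1).
H2 = 1 (sole candidate).
G2 = 5 (sole candidate).
G1 = 9 (sole candidate).
C2 = 4 (sole candidate).
D2 = 8 (sole candidate).
E2 = 2 (sole candidate).
G5 = 7 (sole candidate).
D7 = 3 (hidden single in row 7).
C8 = 2 (hidden single in row 8).
A8 = 7 (hidden single in row 8).
H7 = 7 (hidden single in row 7).
H9 = 2: in row 9, 2 can only go here (every other open cell in that row sees a 2).
F9 = 6: in row 9, 6 can only go here (every other open cell in that row sees a 6).
F6 = 3 (sole candidate).
H6 = 9 (sole candidate).
J6 = 8 (sole candidate).
J9 = 9: row 9 has {2,3,5,6,7}; col 9 has {1,2,3,4,5,6,7,8}; box has {2,3,5,6,7} → only 9 remains.
F4 = 7 (sole candidate).
H5 = 3 (sole candidate).
G6 = 6 (sole candidate).
A9 = 4: row 9 has {2,3,5,6,7,9}; col 1 has {1,2,3,5,6,7,8}; box has {2,3,5,6,7,8} → only 4 remains.
C9 = 1: row 9 has {2,3,4,5,6,7,9}; col 3 has {2,4,7,8}; box has {2,3,4,5,6,7,8} → only 1 remains.
G9 = 8: row 9 has {1,2,3,4,5,6,7,9}; col 7 has {2,3,5,6,7,9}; box has {2,3,5,6,7,9} → only 8 remains.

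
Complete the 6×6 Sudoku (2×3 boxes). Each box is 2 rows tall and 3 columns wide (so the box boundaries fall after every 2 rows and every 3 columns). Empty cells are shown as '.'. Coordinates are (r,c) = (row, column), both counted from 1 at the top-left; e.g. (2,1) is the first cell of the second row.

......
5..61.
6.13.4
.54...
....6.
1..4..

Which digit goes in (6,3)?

(3,2) = 2 (sole candidate).
(3,5) = 5 (sole candidate).
(4,1) = 3 (sole candidate).
(4,5) = 2 (sole candidate).
(6,5) = 3 (sole candidate).
(1,5) = 4 (sole candidate).
(4,4) = 1 (sole candidate).
(4,6) = 6 (sole candidate).
(6,2) = 6 (sole candidate).
(1,1) = 2 (sole candidate).
(1,4) = 5 (sole candidate).
(1,6) = 3 (sole candidate).
(2,3) = 3 (sole candidate).
(2,6) = 2 (sole candidate).
(5,1) = 4 (sole candidate).
(5,2) = 3 (sole candidate).
(5,4) = 2 (sole candidate).
(6,6) = 5 (sole candidate).
(1,2) = 1 (sole candidate).
(1,3) = 6 (sole candidate).
(2,2) = 4 (sole candidate).
(5,3) = 5 (sole candidate).
(5,6) = 1 (sole candidate).
(6,3) = 2: row 6 has {1,3,4,5,6}; col 3 has {1,3,4,5,6}; box has {1,3,4,5,6} → only 2 remains.

2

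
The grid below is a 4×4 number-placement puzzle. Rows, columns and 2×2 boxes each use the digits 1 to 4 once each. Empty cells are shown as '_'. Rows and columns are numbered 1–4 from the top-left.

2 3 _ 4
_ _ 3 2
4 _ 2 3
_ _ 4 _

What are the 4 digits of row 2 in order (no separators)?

1432

row 1, column 3 = 1 (sole candidate).
row 2, column 1 = 1: row 2 has {2,3}; col 1 has {2,4}; box has {2,3} → only 1 remains.
row 2, column 2 = 4: row 2 has {1,2,3}; col 2 has {3}; box has {1,2,3} → only 4 remains.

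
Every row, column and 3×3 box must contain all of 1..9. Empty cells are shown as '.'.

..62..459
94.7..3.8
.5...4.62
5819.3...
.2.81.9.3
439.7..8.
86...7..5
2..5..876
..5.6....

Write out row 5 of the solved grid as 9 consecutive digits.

R2C3 = 2: row 2 has {3,4,7,8,9}; col 3 has {1,5,6,9}; box has {4,5,6,9} → only 2 remains.
R2C5 = 5: row 2 has {2,3,4,7,8,9}; col 5 has {1,6,7}; box has {2,4,7} → only 5 remains.
R2C8 = 1: row 2 has {2,3,4,5,7,8,9}; col 8 has {5,6,7,8}; box has {2,3,4,5,6,8,9} → only 1 remains.
R3C7 = 7: row 3 has {2,4,5,6}; col 7 has {3,4,8,9}; box has {1,2,3,4,5,6,8,9} → only 7 remains.
R5C3 = 7: row 5 has {1,2,3,8,9}; col 3 has {1,2,5,6,9}; box has {1,2,3,4,5,8,9} → only 7 remains.
R5C8 = 4: row 5 has {1,2,3,7,8,9}; col 8 has {1,5,6,7,8}; box has {3,8,9} → only 4 remains.
R6C4 = 6: row 6 has {3,4,7,8,9}; col 4 has {2,5,7,8,9}; box has {1,3,7,8,9} → only 6 remains.
R6C9 = 1: row 6 has {3,4,6,7,8,9}; col 9 has {2,3,5,6,8,9}; box has {3,4,8,9} → only 1 remains.
R9C9 = 4: row 9 has {5,6}; col 9 has {1,2,3,5,6,8,9}; box has {5,6,7,8} → only 4 remains.
R2C6 = 6: row 2 has {1,2,3,4,5,7,8,9}; col 6 has {3,4,7}; box has {2,4,5,7} → only 6 remains.
R4C8 = 2: row 4 has {1,3,5,8,9}; col 8 has {1,4,5,6,7,8}; box has {1,3,4,8,9} → only 2 remains.
R4C9 = 7: row 4 has {1,2,3,5,8,9}; col 9 has {1,2,3,4,5,6,8,9}; box has {1,2,3,4,8,9} → only 7 remains.
R5C1 = 6: row 5 has {1,2,3,4,7,8,9}; col 1 has {2,4,5,8,9}; box has {1,2,3,4,5,7,8,9} → only 6 remains.
R5C6 = 5: row 5 has {1,2,3,4,6,7,8,9}; col 6 has {3,4,6,7}; box has {1,3,6,7,8,9} → only 5 remains.

627815943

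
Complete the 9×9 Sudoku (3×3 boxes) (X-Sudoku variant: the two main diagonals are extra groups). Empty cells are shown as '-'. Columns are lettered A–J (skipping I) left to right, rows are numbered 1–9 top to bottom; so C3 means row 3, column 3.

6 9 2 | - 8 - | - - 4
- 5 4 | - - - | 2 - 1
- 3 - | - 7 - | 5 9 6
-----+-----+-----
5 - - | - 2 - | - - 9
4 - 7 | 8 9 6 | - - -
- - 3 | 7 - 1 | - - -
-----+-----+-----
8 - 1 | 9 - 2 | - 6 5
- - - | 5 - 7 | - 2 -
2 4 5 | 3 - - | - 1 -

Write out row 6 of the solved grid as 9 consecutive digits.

983751642

D1 = 1: row 1 has {2,4,6,8,9}; col 4 has {3,5,7,8,9}; box has {7,8} → only 1 remains.
A2 = 7: row 2 has {1,2,4,5}; col 1 has {2,4,5,6,8}; box has {2,3,4,5,6,9} → only 7 remains.
D2 = 6: row 2 has {1,2,4,5,7}; col 4 has {1,3,5,7,8,9}; box has {1,7,8} → only 6 remains.
E2 = 3: row 2 has {1,2,4,5,6,7}; col 5 has {2,7,8,9}; box has {1,6,7,8} → only 3 remains.
F2 = 9: row 2 has {1,2,3,4,5,6,7}; col 6 has {1,2,6,7}; box has {1,3,6,7,8} → only 9 remains.
H2 = 8: row 2 has {1,2,3,4,5,6,7,9}; col 8 has {1,2,6,9}; box has {1,2,4,5,6,9}; anti-diagonal has {1,2,4,5,7,9} → only 8 remains.
A3 = 1: row 3 has {3,5,6,7,9}; col 1 has {2,4,5,6,7,8}; box has {2,3,4,5,6,7,9} → only 1 remains.
C3 = 8: row 3 has {1,3,5,6,7,9}; col 3 has {1,2,3,4,5,7}; box has {1,2,3,4,5,6,7,9}; main diagonal has {1,2,5,6,9} → only 8 remains.
F3 = 4: row 3 has {1,3,5,6,7,8,9}; col 6 has {1,2,6,7,9}; box has {1,3,6,7,8,9} → only 4 remains.
C4 = 6: row 4 has {2,5,9}; col 3 has {1,2,3,4,5,7,8}; box has {3,4,5,7} → only 6 remains.
D4 = 4: row 4 has {2,5,6,9}; col 4 has {1,3,5,6,7,8,9}; box has {1,2,6,7,8,9}; main diagonal has {1,2,5,6,8,9} → only 4 remains.
F4 = 3: row 4 has {2,4,5,6,9}; col 6 has {1,2,4,6,7,9}; box has {1,2,4,6,7,8,9}; anti-diagonal has {1,2,4,5,7,8,9} → only 3 remains.
H4 = 7: row 4 has {2,3,4,5,6,9}; col 8 has {1,2,6,8,9}; box has {9} → only 7 remains.
A6 = 9: row 6 has {1,3,7}; col 1 has {1,2,4,5,6,7,8}; box has {3,4,5,6,7} → only 9 remains.
E6 = 5: row 6 has {1,3,7,9}; col 5 has {2,3,7,8,9}; box has {1,2,3,4,6,7,8,9} → only 5 remains.
H6 = 4: row 6 has {1,3,5,7,9}; col 8 has {1,2,6,7,8,9}; box has {7,9} → only 4 remains.
B7 = 7: row 7 has {1,2,5,6,8,9}; col 2 has {3,4,5,9}; box has {1,2,4,5,8} → only 7 remains.
E7 = 4: row 7 has {1,2,5,6,7,8,9}; col 5 has {2,3,5,7,8,9}; box has {2,3,5,7,9} → only 4 remains.
G7 = 3: row 7 has {1,2,4,5,6,7,8,9}; col 7 has {2,5}; box has {1,2,5,6}; main diagonal has {1,2,4,5,6,8,9} → only 3 remains.
A8 = 3: row 8 has {2,5,7}; col 1 has {1,2,4,5,6,7,8,9}; box has {1,2,4,5,7,8} → only 3 remains.
B8 = 6: row 8 has {2,3,5,7}; col 2 has {3,4,5,7,9}; box has {1,2,3,4,5,7,8}; anti-diagonal has {1,2,3,4,5,7,8,9} → only 6 remains.
C8 = 9: row 8 has {2,3,5,6,7}; col 3 has {1,2,3,4,5,6,7,8}; box has {1,2,3,4,5,6,7,8} → only 9 remains.
E8 = 1: row 8 has {2,3,5,6,7,9}; col 5 has {2,3,4,5,7,8,9}; box has {2,3,4,5,7,9} → only 1 remains.
J8 = 8: row 8 has {1,2,3,5,6,7,9}; col 9 has {1,4,5,6,9}; box has {1,2,3,5,6} → only 8 remains.
E9 = 6: row 9 has {1,2,3,4,5}; col 5 has {1,2,3,4,5,7,8,9}; box has {1,2,3,4,5,7,9} → only 6 remains.
F9 = 8: row 9 has {1,2,3,4,5,6}; col 6 has {1,2,3,4,6,7,9}; box has {1,2,3,4,5,6,7,9} → only 8 remains.
J9 = 7: row 9 has {1,2,3,4,5,6,8}; col 9 has {1,4,5,6,8,9}; box has {1,2,3,5,6,8}; main diagonal has {1,2,3,4,5,6,8,9} → only 7 remains.
F1 = 5: row 1 has {1,2,4,6,8,9}; col 6 has {1,2,3,4,6,7,8,9}; box has {1,3,4,6,7,8,9} → only 5 remains.
G1 = 7: row 1 has {1,2,4,5,6,8,9}; col 7 has {2,3,5}; box has {1,2,4,5,6,8,9} → only 7 remains.
H1 = 3: row 1 has {1,2,4,5,6,7,8,9}; col 8 has {1,2,4,6,7,8,9}; box has {1,2,4,5,6,7,8,9} → only 3 remains.
D3 = 2: row 3 has {1,3,4,5,6,7,8,9}; col 4 has {1,3,4,5,6,7,8,9}; box has {1,3,4,5,6,7,8,9} → only 2 remains.
G5 = 1: row 5 has {4,6,7,8,9}; col 7 has {2,3,5,7}; box has {4,7,9} → only 1 remains.
H5 = 5: row 5 has {1,4,6,7,8,9}; col 8 has {1,2,3,4,6,7,8,9}; box has {1,4,7,9} → only 5 remains.
J6 = 2: row 6 has {1,3,4,5,7,9}; col 9 has {1,4,5,6,7,8,9}; box has {1,4,5,7,9} → only 2 remains.
G8 = 4: row 8 has {1,2,3,5,6,7,8,9}; col 7 has {1,2,3,5,7}; box has {1,2,3,5,6,7,8} → only 4 remains.
G9 = 9: row 9 has {1,2,3,4,5,6,7,8}; col 7 has {1,2,3,4,5,7}; box has {1,2,3,4,5,6,7,8} → only 9 remains.
G4 = 8: row 4 has {2,3,4,5,6,7,9}; col 7 has {1,2,3,4,5,7,9}; box has {1,2,4,5,7,9} → only 8 remains.
B5 = 2: row 5 has {1,4,5,6,7,8,9}; col 2 has {3,4,5,6,7,9}; box has {3,4,5,6,7,9} → only 2 remains.
J5 = 3: row 5 has {1,2,4,5,6,7,8,9}; col 9 has {1,2,4,5,6,7,8,9}; box has {1,2,4,5,7,8,9} → only 3 remains.
B6 = 8: row 6 has {1,2,3,4,5,7,9}; col 2 has {2,3,4,5,6,7,9}; box has {2,3,4,5,6,7,9} → only 8 remains.
G6 = 6: row 6 has {1,2,3,4,5,7,8,9}; col 7 has {1,2,3,4,5,7,8,9}; box has {1,2,3,4,5,7,8,9} → only 6 remains.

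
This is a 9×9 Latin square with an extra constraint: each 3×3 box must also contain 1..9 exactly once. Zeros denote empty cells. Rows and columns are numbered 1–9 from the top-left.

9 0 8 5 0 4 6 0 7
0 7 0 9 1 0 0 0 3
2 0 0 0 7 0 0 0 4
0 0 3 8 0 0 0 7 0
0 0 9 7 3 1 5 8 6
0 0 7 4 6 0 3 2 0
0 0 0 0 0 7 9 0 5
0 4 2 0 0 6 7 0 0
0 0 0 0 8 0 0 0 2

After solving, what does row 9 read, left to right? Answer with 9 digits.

796385142

r1c5 = 2: row 1 has {4,5,6,7,8,9}; col 5 has {1,3,6,7,8}; box has {1,4,5,7,9} → only 2 remains.
r1c8 = 1: row 1 has {2,4,5,6,7,8,9}; col 8 has {2,7,8}; box has {3,4,6,7} → only 1 remains.
r2c6 = 8: row 2 has {1,3,7,9}; col 6 has {1,4,6,7}; box has {1,2,4,5,7,9} → only 8 remains.
r2c7 = 2: row 2 has {1,3,7,8,9}; col 7 has {3,5,6,7,9}; box has {1,3,4,6,7} → only 2 remains.
r2c8 = 5: row 2 has {1,2,3,7,8,9}; col 8 has {1,2,7,8}; box has {1,2,3,4,6,7} → only 5 remains.
r3c6 = 3: row 3 has {2,4,7}; col 6 has {1,4,6,7,8}; box has {1,2,4,5,7,8,9} → only 3 remains.
r3c7 = 8: row 3 has {2,3,4,7}; col 7 has {2,3,5,6,7,9}; box has {1,2,3,4,5,6,7} → only 8 remains.
r3c8 = 9: row 3 has {2,3,4,7,8}; col 8 has {1,2,5,7,8}; box has {1,2,3,4,5,6,7,8} → only 9 remains.
r5c1 = 4: row 5 has {1,3,5,6,7,8,9}; col 1 has {2,9}; box has {3,7,9} → only 4 remains.
r5c2 = 2: row 5 has {1,3,4,5,6,7,8,9}; col 2 has {4,7}; box has {3,4,7,9} → only 2 remains.
r7c5 = 4: row 7 has {5,7,9}; col 5 has {1,2,3,6,7,8}; box has {6,7,8} → only 4 remains.
r8c8 = 3: row 8 has {2,4,6,7}; col 8 has {1,2,5,7,8,9}; box has {2,5,7,9} → only 3 remains.
r1c2 = 3: row 1 has {1,2,4,5,6,7,8,9}; col 2 has {2,4,7}; box has {2,7,8,9} → only 3 remains.
r2c1 = 6: row 2 has {1,2,3,5,7,8,9}; col 1 has {2,4,9}; box has {2,3,7,8,9} → only 6 remains.
r2c3 = 4: row 2 has {1,2,3,5,6,7,8,9}; col 3 has {2,3,7,8,9}; box has {2,3,6,7,8,9} → only 4 remains.
r3c4 = 6: row 3 has {2,3,4,7,8,9}; col 4 has {4,5,7,8,9}; box has {1,2,3,4,5,7,8,9} → only 6 remains.
r7c8 = 6: row 7 has {4,5,7,9}; col 8 has {1,2,3,5,7,8,9}; box has {2,3,5,7,9} → only 6 remains.
r8c4 = 1: row 8 has {2,3,4,6,7}; col 4 has {4,5,6,7,8,9}; box has {4,6,7,8} → only 1 remains.
r8c9 = 8: row 8 has {1,2,3,4,6,7}; col 9 has {2,3,4,5,6,7}; box has {2,3,5,6,7,9} → only 8 remains.
r9c4 = 3: row 9 has {2,8}; col 4 has {1,4,5,6,7,8,9}; box has {1,4,6,7,8} → only 3 remains.
r9c8 = 4: row 9 has {2,3,8}; col 8 has {1,2,3,5,6,7,8,9}; box has {2,3,5,6,7,8,9} → only 4 remains.
r7c3 = 1: row 7 has {4,5,6,7,9}; col 3 has {2,3,4,7,8,9}; box has {2,4} → only 1 remains.
r7c4 = 2: row 7 has {1,4,5,6,7,9}; col 4 has {1,3,4,5,6,7,8,9}; box has {1,3,4,6,7,8} → only 2 remains.
r8c1 = 5: row 8 has {1,2,3,4,6,7,8}; col 1 has {2,4,6,9}; box has {1,2,4} → only 5 remains.
r8c5 = 9: row 8 has {1,2,3,4,5,6,7,8}; col 5 has {1,2,3,4,6,7,8}; box has {1,2,3,4,6,7,8} → only 9 remains.
r9c1 = 7: row 9 has {2,3,4,8}; col 1 has {2,4,5,6,9}; box has {1,2,4,5} → only 7 remains.
r9c3 = 6: row 9 has {2,3,4,7,8}; col 3 has {1,2,3,4,7,8,9}; box has {1,2,4,5,7} → only 6 remains.
r9c6 = 5: row 9 has {2,3,4,6,7,8}; col 6 has {1,3,4,6,7,8}; box has {1,2,3,4,6,7,8,9} → only 5 remains.
r9c7 = 1: row 9 has {2,3,4,5,6,7,8}; col 7 has {2,3,5,6,7,8,9}; box has {2,3,4,5,6,7,8,9} → only 1 remains.
r3c3 = 5: row 3 has {2,3,4,6,7,8,9}; col 3 has {1,2,3,4,6,7,8,9}; box has {2,3,4,6,7,8,9} → only 5 remains.
r4c1 = 1: row 4 has {3,7,8}; col 1 has {2,4,5,6,7,9}; box has {2,3,4,7,9} → only 1 remains.
r4c5 = 5: row 4 has {1,3,7,8}; col 5 has {1,2,3,4,6,7,8,9}; box has {1,3,4,6,7,8} → only 5 remains.
r4c7 = 4: row 4 has {1,3,5,7,8}; col 7 has {1,2,3,5,6,7,8,9}; box has {2,3,5,6,7,8} → only 4 remains.
r4c9 = 9: row 4 has {1,3,4,5,7,8}; col 9 has {2,3,4,5,6,7,8}; box has {2,3,4,5,6,7,8} → only 9 remains.
r6c1 = 8: row 6 has {2,3,4,6,7}; col 1 has {1,2,4,5,6,7,9}; box has {1,2,3,4,7,9} → only 8 remains.
r6c2 = 5: row 6 has {2,3,4,6,7,8}; col 2 has {2,3,4,7}; box has {1,2,3,4,7,8,9} → only 5 remains.
r6c6 = 9: row 6 has {2,3,4,5,6,7,8}; col 6 has {1,3,4,5,6,7,8}; box has {1,3,4,5,6,7,8} → only 9 remains.
r6c9 = 1: row 6 has {2,3,4,5,6,7,8,9}; col 9 has {2,3,4,5,6,7,8,9}; box has {2,3,4,5,6,7,8,9} → only 1 remains.
r7c1 = 3: row 7 has {1,2,4,5,6,7,9}; col 1 has {1,2,4,5,6,7,8,9}; box has {1,2,4,5,6,7} → only 3 remains.
r7c2 = 8: row 7 has {1,2,3,4,5,6,7,9}; col 2 has {2,3,4,5,7}; box has {1,2,3,4,5,6,7} → only 8 remains.
r9c2 = 9: row 9 has {1,2,3,4,5,6,7,8}; col 2 has {2,3,4,5,7,8}; box has {1,2,3,4,5,6,7,8} → only 9 remains.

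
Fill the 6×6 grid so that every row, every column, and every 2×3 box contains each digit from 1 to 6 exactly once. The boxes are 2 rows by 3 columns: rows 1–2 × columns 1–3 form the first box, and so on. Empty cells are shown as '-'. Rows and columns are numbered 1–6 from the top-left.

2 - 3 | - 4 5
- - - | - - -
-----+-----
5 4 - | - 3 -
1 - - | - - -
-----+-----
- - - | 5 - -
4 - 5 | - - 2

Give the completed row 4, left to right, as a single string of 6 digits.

132456

R2C1 = 6 (sole candidate).
R5C1 = 3 (sole candidate).
R1C2 = 1 (sole candidate).
R1C4 = 6 (sole candidate).
R2C2 = 5 (sole candidate).
R2C3 = 4 (sole candidate).
R6C2 = 6 (sole candidate).
R6C5 = 1 (sole candidate).
R2C5 = 2 (sole candidate).
R5C2 = 2 (sole candidate).
R5C3 = 1 (sole candidate).
R5C5 = 6 (sole candidate).
R5C6 = 4 (sole candidate).
R6C4 = 3 (sole candidate).
R2C4 = 1 (sole candidate).
R2C6 = 3 (sole candidate).
R3C4 = 2 (sole candidate).
R4C2 = 3: row 4 has {1}; col 2 has {1,2,4,5,6}; box has {1,4,5} → only 3 remains.
R4C4 = 4: row 4 has {1,3}; col 4 has {1,2,3,5,6}; box has {2,3} → only 4 remains.
R4C5 = 5: row 4 has {1,3,4}; col 5 has {1,2,3,4,6}; box has {2,3,4} → only 5 remains.
R4C6 = 6: row 4 has {1,3,4,5}; col 6 has {2,3,4,5}; box has {2,3,4,5} → only 6 remains.
R3C3 = 6 (sole candidate).
R3C6 = 1 (sole candidate).
R4C3 = 2: row 4 has {1,3,4,5,6}; col 3 has {1,3,4,5,6}; box has {1,3,4,5,6} → only 2 remains.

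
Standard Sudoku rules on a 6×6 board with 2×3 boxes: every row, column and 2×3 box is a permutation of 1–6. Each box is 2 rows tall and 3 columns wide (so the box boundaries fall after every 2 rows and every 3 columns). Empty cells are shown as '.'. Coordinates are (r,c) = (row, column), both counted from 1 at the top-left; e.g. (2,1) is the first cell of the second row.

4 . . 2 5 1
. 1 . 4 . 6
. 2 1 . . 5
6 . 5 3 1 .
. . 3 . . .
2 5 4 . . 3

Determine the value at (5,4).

5

(1,3) = 6: row 1 has {1,2,4,5}; col 3 has {1,3,4,5}; box has {1,4} → only 6 remains.
(2,3) = 2: row 2 has {1,4,6}; col 3 has {1,3,4,5,6}; box has {1,4,6} → only 2 remains.
(2,5) = 3: row 2 has {1,2,4,6}; col 5 has {1,5}; box has {1,2,4,5,6} → only 3 remains.
(3,1) = 3: row 3 has {1,2,5}; col 1 has {2,4,6}; box has {1,2,5,6} → only 3 remains.
(3,4) = 6: row 3 has {1,2,3,5}; col 4 has {2,3,4}; box has {1,3,5} → only 6 remains.
(3,5) = 4: row 3 has {1,2,3,5,6}; col 5 has {1,3,5}; box has {1,3,5,6} → only 4 remains.
(4,2) = 4: row 4 has {1,3,5,6}; col 2 has {1,2,5}; box has {1,2,3,5,6} → only 4 remains.
(4,6) = 2: row 4 has {1,3,4,5,6}; col 6 has {1,3,5,6}; box has {1,3,4,5,6} → only 2 remains.
(5,1) = 1: row 5 has {3}; col 1 has {2,3,4,6}; box has {2,3,4,5} → only 1 remains.
(5,2) = 6: row 5 has {1,3}; col 2 has {1,2,4,5}; box has {1,2,3,4,5} → only 6 remains.
(5,4) = 5: row 5 has {1,3,6}; col 4 has {2,3,4,6}; box has {3} → only 5 remains.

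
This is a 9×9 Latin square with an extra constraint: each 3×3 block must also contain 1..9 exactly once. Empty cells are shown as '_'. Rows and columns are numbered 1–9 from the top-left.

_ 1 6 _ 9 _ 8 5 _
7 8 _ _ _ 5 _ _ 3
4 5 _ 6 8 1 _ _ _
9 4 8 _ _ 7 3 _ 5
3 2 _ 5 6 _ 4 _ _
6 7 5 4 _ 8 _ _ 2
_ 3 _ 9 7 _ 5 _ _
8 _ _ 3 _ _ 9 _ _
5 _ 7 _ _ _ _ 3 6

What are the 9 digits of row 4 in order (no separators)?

r1c1 = 2: row 1 has {1,5,6,8,9}; col 1 has {3,4,5,6,7,8,9}; box has {1,4,5,6,7,8} → only 2 remains.
r1c4 = 7: row 1 has {1,2,5,6,8,9}; col 4 has {3,4,5,6,9}; box has {1,5,6,8,9} → only 7 remains.
r1c9 = 4: row 1 has {1,2,5,6,7,8,9}; col 9 has {2,3,5,6}; box has {3,5,8} → only 4 remains.
r2c3 = 9: row 2 has {3,5,7,8}; col 3 has {5,6,7,8}; box has {1,2,4,5,6,7,8} → only 9 remains.
r2c4 = 2: row 2 has {3,5,7,8,9}; col 4 has {3,4,5,6,7,9}; box has {1,5,6,7,8,9} → only 2 remains.
r2c5 = 4: row 2 has {2,3,5,7,8,9}; col 5 has {6,7,8,9}; box has {1,2,5,6,7,8,9} → only 4 remains.
r3c3 = 3: row 3 has {1,4,5,6,8}; col 3 has {5,6,7,8,9}; box has {1,2,4,5,6,7,8,9} → only 3 remains.
r4c4 = 1: row 4 has {3,4,5,7,8,9}; col 4 has {2,3,4,5,6,7,9}; box has {4,5,6,7,8} → only 1 remains.
r4c5 = 2: row 4 has {1,3,4,5,7,8,9}; col 5 has {4,6,7,8,9}; box has {1,4,5,6,7,8} → only 2 remains.
r4c8 = 6: row 4 has {1,2,3,4,5,7,8,9}; col 8 has {3,5}; box has {2,3,4,5} → only 6 remains.

948127365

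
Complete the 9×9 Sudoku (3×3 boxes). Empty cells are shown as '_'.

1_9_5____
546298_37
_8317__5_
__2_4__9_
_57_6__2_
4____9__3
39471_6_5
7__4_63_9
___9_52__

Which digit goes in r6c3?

8

r2c7 = 1 (sole candidate).
r3c1 = 2 (sole candidate).
r3c6 = 4 (sole candidate).
r3c7 = 9 (sole candidate).
r3c9 = 6 (sole candidate).
r7c6 = 2 (sole candidate).
r7c8 = 8 (sole candidate).
r8c5 = 8 (sole candidate).
r8c8 = 1 (sole candidate).
r9c5 = 3 (sole candidate).
r9c9 = 4 (sole candidate).
r1c2 = 7 (sole candidate).
r1c6 = 3 (sole candidate).
r1c8 = 4 (sole candidate).
r5c6 = 1 (sole candidate).
r5c9 = 8 (sole candidate).
r6c5 = 2 (sole candidate).
r8c2 = 2 (sole candidate).
r8c3 = 5 (sole candidate).
r9c8 = 7 (sole candidate).
r1c4 = 6 (sole candidate).
r1c7 = 8 (sole candidate).
r1c9 = 2 (sole candidate).
r4c6 = 7 (sole candidate).
r4c7 = 5 (sole candidate).
r4c9 = 1 (sole candidate).
r5c1 = 9 (sole candidate).
r5c4 = 3 (sole candidate).
r5c7 = 4 (sole candidate).
r6c7 = 7 (sole candidate).
r6c8 = 6 (sole candidate).
r4c4 = 8 (sole candidate).
r6c2 = 1 (sole candidate).
r6c3 = 8: row 6 has {1,2,3,4,6,7,9}; col 3 has {2,3,4,5,6,7,9}; box has {1,2,4,5,7,9} → only 8 remains.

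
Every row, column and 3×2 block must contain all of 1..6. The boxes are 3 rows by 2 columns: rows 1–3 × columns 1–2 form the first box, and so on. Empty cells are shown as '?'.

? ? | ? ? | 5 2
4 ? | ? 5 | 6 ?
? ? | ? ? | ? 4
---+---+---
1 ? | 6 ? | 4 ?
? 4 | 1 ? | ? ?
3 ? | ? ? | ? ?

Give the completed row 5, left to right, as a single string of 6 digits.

541236

R1C1 = 6: row 1 has {2,5}; col 1 has {1,3,4}; box has {4} → only 6 remains.
R3C4 = 6: in row 3, 6 can only go here (every other open cell in that row sees a 6).
R5C6 = 6: in row 5, 6 can only go here (every other open cell in that row sees a 6).
R5C1 = 5: in row 5, 5 can only go here (every other open cell in that row sees a 5).
R3C1 = 2: row 3 has {4,6}; col 1 has {1,3,4,5,6}; box has {4,6} → only 2 remains.
R3C3 = 3: row 3 has {2,4,6}; col 3 has {1,6}; box has {5,6} → only 3 remains.
R3C5 = 1: row 3 has {2,3,4,6}; col 5 has {4,5,6}; box has {2,4,5,6} → only 1 remains.
R4C2 = 2: row 4 has {1,4,6}; col 2 has {4}; box has {1,3,4,5} → only 2 remains.
R4C4 = 3: row 4 has {1,2,4,6}; col 4 has {5,6}; box has {1,6} → only 3 remains.
R4C6 = 5: row 4 has {1,2,3,4,6}; col 6 has {2,4,6}; box has {4,6} → only 5 remains.
R5C4 = 2: row 5 has {1,4,5,6}; col 4 has {3,5,6}; box has {1,3,6} → only 2 remains.
R5C5 = 3: row 5 has {1,2,4,5,6}; col 5 has {1,4,5,6}; box has {4,5,6} → only 3 remains.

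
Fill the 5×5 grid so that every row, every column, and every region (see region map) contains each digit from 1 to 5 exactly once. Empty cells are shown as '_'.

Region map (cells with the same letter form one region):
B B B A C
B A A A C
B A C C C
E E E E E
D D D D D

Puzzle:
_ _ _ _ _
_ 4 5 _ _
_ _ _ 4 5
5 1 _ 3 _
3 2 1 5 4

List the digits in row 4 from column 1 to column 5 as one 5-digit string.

51432

R3C2 = 3: row 3 has {4,5}; col 2 has {1,2,4}; region has {4,5} → only 3 remains.
R3C3 = 2: row 3 has {3,4,5}; col 3 has {1,5}; region has {4,5} → only 2 remains.
R4C3 = 4: row 4 has {1,3,5}; col 3 has {1,2,5}; region has {1,3,5} → only 4 remains.
R4C5 = 2: row 4 has {1,3,4,5}; col 5 has {4,5}; region has {1,3,4,5} → only 2 remains.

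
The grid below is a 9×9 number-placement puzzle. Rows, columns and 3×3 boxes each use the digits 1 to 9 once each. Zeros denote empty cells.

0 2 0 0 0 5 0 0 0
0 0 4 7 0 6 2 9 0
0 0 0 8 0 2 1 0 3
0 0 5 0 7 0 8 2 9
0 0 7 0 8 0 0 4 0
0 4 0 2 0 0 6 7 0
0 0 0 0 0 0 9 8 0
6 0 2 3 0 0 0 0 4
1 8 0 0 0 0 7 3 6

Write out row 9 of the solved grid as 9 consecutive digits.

R1C7 = 4: row 1 has {2,5}; col 7 has {1,2,6,7,8,9}; box has {1,2,3,9} → only 4 remains.
R1C8 = 6: row 1 has {2,4,5}; col 8 has {2,3,4,7,8,9}; box has {1,2,3,4,9} → only 6 remains.
R3C8 = 5: row 3 has {1,2,3,8}; col 8 has {2,3,4,6,7,8,9}; box has {1,2,3,4,6,9} → only 5 remains.
R4C1 = 3: row 4 has {2,5,7,8,9}; col 1 has {1,6}; box has {4,5,7} → only 3 remains.
R7C3 = 3: row 7 has {8,9}; col 3 has {2,4,5,7}; box has {1,2,6,8} → only 3 remains.
R8C7 = 5: row 8 has {2,3,4,6}; col 7 has {1,2,4,6,7,8,9}; box has {3,4,6,7,8,9} → only 5 remains.
R8C8 = 1: row 8 has {2,3,4,5,6}; col 8 has {2,3,4,5,6,7,8,9}; box has {3,4,5,6,7,8,9} → only 1 remains.
R9C3 = 9: row 9 has {1,3,6,7,8}; col 3 has {2,3,4,5,7}; box has {1,2,3,6,8} → only 9 remains.
R9C6 = 4: row 9 has {1,3,6,7,8,9}; col 6 has {2,5,6}; box has {3} → only 4 remains.
R2C9 = 8: row 2 has {2,4,6,7,9}; col 9 has {3,4,6,9}; box has {1,2,3,4,5,6,9} → only 8 remains.
R3C3 = 6: row 3 has {1,2,3,5,8}; col 3 has {2,3,4,5,7,9}; box has {2,4} → only 6 remains.
R4C6 = 1: row 4 has {2,3,5,7,8,9}; col 6 has {2,4,5,6}; box has {2,7,8} → only 1 remains.
R5C7 = 3: row 5 has {4,7,8}; col 7 has {1,2,4,5,6,7,8,9}; box has {2,4,6,7,8,9} → only 3 remains.
R7C6 = 7: row 7 has {3,8,9}; col 6 has {1,2,4,5,6}; box has {3,4} → only 7 remains.
R7C9 = 2: row 7 has {3,7,8,9}; col 9 has {3,4,6,8,9}; box has {1,3,4,5,6,7,8,9} → only 2 remains.
R8C2 = 7: row 8 has {1,2,3,4,5,6}; col 2 has {2,4,8}; box has {1,2,3,6,8,9} → only 7 remains.
R8C5 = 9: row 8 has {1,2,3,4,5,6,7}; col 5 has {7,8}; box has {3,4,7} → only 9 remains.
R8C6 = 8: row 8 has {1,2,3,4,5,6,7,9}; col 6 has {1,2,4,5,6,7}; box has {3,4,7,9} → only 8 remains.
R9C4 = 5: row 9 has {1,3,4,6,7,8,9}; col 4 has {2,3,7,8}; box has {3,4,7,8,9} → only 5 remains.
R9C5 = 2: row 9 has {1,3,4,5,6,7,8,9}; col 5 has {7,8,9}; box has {3,4,5,7,8,9} → only 2 remains.

189524736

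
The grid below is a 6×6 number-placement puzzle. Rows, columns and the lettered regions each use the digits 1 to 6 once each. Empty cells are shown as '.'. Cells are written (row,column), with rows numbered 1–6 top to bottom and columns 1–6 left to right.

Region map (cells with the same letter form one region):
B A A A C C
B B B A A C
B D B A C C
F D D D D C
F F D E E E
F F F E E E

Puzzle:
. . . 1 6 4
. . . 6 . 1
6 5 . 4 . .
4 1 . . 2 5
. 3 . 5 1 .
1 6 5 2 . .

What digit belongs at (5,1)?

2

(1,2) = 2 (sole candidate).
(1,3) = 3 (sole candidate).
(2,2) = 4 (sole candidate).
(2,3) = 2 (sole candidate).
(2,5) = 5 (sole candidate).
(3,3) = 1 (sole candidate).
(3,5) = 3 (sole candidate).
(3,6) = 2 (sole candidate).
(4,3) = 6 (sole candidate).
(4,4) = 3 (sole candidate).
(5,1) = 2: row 5 has {1,3,5}; col 1 has {1,4,6}; region has {1,3,4,5,6} → only 2 remains.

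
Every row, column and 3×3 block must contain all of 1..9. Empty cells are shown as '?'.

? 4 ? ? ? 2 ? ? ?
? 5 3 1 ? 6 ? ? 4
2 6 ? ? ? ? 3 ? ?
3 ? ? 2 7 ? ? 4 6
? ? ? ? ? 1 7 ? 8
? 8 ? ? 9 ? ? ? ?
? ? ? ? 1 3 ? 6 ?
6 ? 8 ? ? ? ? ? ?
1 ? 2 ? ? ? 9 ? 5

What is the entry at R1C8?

5

R2C5 = 8 (sole candidate).
R2C7 = 2 (sole candidate).
R1C7 = 6 (hidden single in row 1).
R3C8 = 8 (hidden single in row 3).
R1C1 = 8 (hidden single in row 1).
R4C6 = 8 (hidden single in row 4).
R7C9 = 2 (hidden single in row 7).
R6C8 = 2 (hidden single in row 6).
R5C2 = 2 (hidden single in row 5).
R8C5 = 2 (hidden single in row 8).
R9C4 = 8 (hidden single in row 9).
R7C7 = 8 (hidden single in row 7).
R9C5 = 6 (hidden single in row 9).
R9C6 = 4 (hidden single in row 9).
R6C6 = 5 (sole candidate).
R6C7 = 1 (sole candidate).
R6C9 = 3 (sole candidate).
R8C7 = 4 (sole candidate).
R4C7 = 5 (sole candidate).
R5C8 = 9 (sole candidate).
R2C8 = 7 (sole candidate).
R9C8 = 3 (sole candidate).
R2C1 = 9 (sole candidate).
R8C8 = 1 (sole candidate).
R8C9 = 7 (sole candidate).
R9C2 = 7 (sole candidate).
R1C8 = 5: row 1 has {2,4,6,8}; col 8 has {1,2,3,4,6,7,8,9}; box has {2,3,4,6,7,8} → only 5 remains.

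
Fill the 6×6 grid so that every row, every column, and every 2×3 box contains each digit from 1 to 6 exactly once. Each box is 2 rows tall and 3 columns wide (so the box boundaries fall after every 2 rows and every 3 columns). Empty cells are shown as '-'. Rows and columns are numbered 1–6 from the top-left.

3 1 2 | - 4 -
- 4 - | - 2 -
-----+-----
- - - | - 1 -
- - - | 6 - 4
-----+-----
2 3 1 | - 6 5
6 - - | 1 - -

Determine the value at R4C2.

2

R1C4 = 5 (sole candidate).
R1C6 = 6 (sole candidate).
R2C1 = 5 (sole candidate).
R2C3 = 6 (sole candidate).
R2C4 = 3 (sole candidate).
R2C6 = 1 (sole candidate).
R3C1 = 4 (sole candidate).
R3C4 = 2 (sole candidate).
R3C6 = 3 (sole candidate).
R4C1 = 1 (sole candidate).
R4C5 = 5 (sole candidate).
R5C4 = 4 (sole candidate).
R6C2 = 5 (sole candidate).
R6C3 = 4 (sole candidate).
R6C5 = 3 (sole candidate).
R6C6 = 2 (sole candidate).
R3C2 = 6 (sole candidate).
R3C3 = 5 (sole candidate).
R4C2 = 2: row 4 has {1,4,5,6}; col 2 has {1,3,4,5,6}; box has {1,4,5,6} → only 2 remains.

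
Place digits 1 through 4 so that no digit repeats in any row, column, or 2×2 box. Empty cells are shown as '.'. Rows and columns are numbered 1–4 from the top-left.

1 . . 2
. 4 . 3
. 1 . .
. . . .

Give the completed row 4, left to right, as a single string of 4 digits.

row 1, column 2 = 3 (sole candidate).
row 1, column 3 = 4 (sole candidate).
row 2, column 1 = 2 (sole candidate).
row 2, column 3 = 1 (sole candidate).
row 3, column 4 = 4 (sole candidate).
row 4, column 2 = 2: row 4 has {}; col 2 has {1,3,4}; box has {1} → only 2 remains.
row 4, column 3 = 3: row 4 has {2}; col 3 has {1,4}; box has {4} → only 3 remains.
row 4, column 4 = 1: row 4 has {2,3}; col 4 has {2,3,4}; box has {3,4} → only 1 remains.
row 3, column 1 = 3 (sole candidate).
row 3, column 3 = 2 (sole candidate).
row 4, column 1 = 4: row 4 has {1,2,3}; col 1 has {1,2,3}; box has {1,2,3} → only 4 remains.

4231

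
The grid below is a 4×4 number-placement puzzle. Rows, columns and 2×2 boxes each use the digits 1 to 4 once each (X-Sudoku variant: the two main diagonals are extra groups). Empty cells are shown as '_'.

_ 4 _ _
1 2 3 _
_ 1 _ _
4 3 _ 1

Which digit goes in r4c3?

r1c1 = 3 (sole candidate).
r1c4 = 2 (sole candidate).
r2c4 = 4 (sole candidate).
r3c1 = 2 (sole candidate).
r3c3 = 4 (sole candidate).
r3c4 = 3 (sole candidate).
r4c3 = 2: row 4 has {1,3,4}; col 3 has {3,4}; box has {1,3,4} → only 2 remains.

2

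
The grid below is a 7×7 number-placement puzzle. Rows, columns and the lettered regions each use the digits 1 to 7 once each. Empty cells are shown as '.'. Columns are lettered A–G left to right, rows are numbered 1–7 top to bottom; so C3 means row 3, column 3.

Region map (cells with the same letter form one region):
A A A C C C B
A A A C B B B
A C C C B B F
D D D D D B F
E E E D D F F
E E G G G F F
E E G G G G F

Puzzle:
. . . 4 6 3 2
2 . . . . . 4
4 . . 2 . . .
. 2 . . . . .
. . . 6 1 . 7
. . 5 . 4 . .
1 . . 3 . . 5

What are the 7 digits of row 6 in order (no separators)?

6751423

C4 = 4: in row 4, 4 can only go here (every other open cell in that row sees a 4).
F6 = 2: in row 6, 2 can only go here (every other open cell in that row sees a 2).
F5 = 4: row 5 has {1,6,7}; col 6 has {2,3}; region has {2,5,7} → only 4 remains.
C5 = 2: in row 5, 2 can only go here (every other open cell in that row sees a 2).
E7 = 2: in row 7, 2 can only go here (every other open cell in that row sees a 2).
B7 = 4: in row 7, 4 can only go here (every other open cell in that row sees a 4).
A6 = 6: in column 1, 6 can only go here (every other open cell in that column sees a 6).
B2 = 6: in column 2, 6 can only go here (every other open cell in that column sees a 6).
C2 = 3: in column 3, 3 can only go here (every other open cell in that column sees a 3).
C7 = 6: in column 3, 6 can only go here (every other open cell in that column sees a 6).
F7 = 7: row 7 has {1,2,3,4,5,6}; col 6 has {2,3,4}; region has {2,3,4,5,6} → only 7 remains.
D6 = 1: row 6 has {2,4,5,6}; col 4 has {2,3,4,6}; region has {2,3,4,5,6,7} → only 1 remains.
G6 = 3: row 6 has {1,2,4,5,6}; col 7 has {2,4,5,7}; region has {2,4,5,7} → only 3 remains.
B6 = 7: row 6 has {1,2,3,4,5,6}; col 2 has {2,4,6}; region has {1,2,4,6} → only 7 remains.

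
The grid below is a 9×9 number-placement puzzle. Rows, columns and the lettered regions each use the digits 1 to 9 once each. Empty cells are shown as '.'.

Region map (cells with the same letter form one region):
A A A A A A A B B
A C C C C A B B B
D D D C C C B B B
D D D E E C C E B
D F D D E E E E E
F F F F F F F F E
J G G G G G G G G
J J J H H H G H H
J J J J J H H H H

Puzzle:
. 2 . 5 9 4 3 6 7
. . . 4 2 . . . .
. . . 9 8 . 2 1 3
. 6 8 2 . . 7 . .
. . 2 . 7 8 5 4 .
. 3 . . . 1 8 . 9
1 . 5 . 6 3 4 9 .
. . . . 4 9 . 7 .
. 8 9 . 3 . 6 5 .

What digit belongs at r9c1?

r1c1 = 8: row 1 has {2,3,4,5,6,7,9}; col 1 has {1}; region has {2,3,4,5,9} → only 8 remains.
r1c3 = 1: row 1 has {2,3,4,5,6,7,8,9}; col 3 has {2,5,8,9}; region has {2,3,4,5,8,9} → only 1 remains.
r2c7 = 9: row 2 has {2,4}; col 7 has {2,3,4,5,6,7,8}; region has {1,2,3,6,7} → only 9 remains.
r2c8 = 8: row 2 has {2,4,9}; col 8 has {1,4,5,6,7,9}; region has {1,2,3,6,7,9} → only 8 remains.
r2c9 = 5: row 2 has {2,4,8,9}; col 9 has {3,7,9}; region has {1,2,3,6,7,8,9} → only 5 remains.
r4c5 = 1: row 4 has {2,6,7,8}; col 5 has {2,3,4,6,7,8,9}; region has {2,4,5,7,8,9} → only 1 remains.
r4c6 = 5: row 4 has {1,2,6,7,8}; col 6 has {1,3,4,8,9}; region has {2,4,7,8,9} → only 5 remains.
r4c8 = 3: row 4 has {1,2,5,6,7,8}; col 8 has {1,4,5,6,7,8,9}; region has {1,2,4,5,7,8,9} → only 3 remains.
r4c9 = 4: row 4 has {1,2,3,5,6,7,8}; col 9 has {3,5,7,9}; region has {1,2,3,5,6,7,8,9} → only 4 remains.
r5c2 = 9: row 5 has {2,4,5,7,8}; col 2 has {2,3,6,8}; region has {1,3,8} → only 9 remains.
r5c9 = 6: row 5 has {2,4,5,7,8,9}; col 9 has {3,4,5,7,9}; region has {1,2,3,4,5,7,8,9} → only 6 remains.
r6c5 = 5: row 6 has {1,3,8,9}; col 5 has {1,2,3,4,6,7,8,9}; region has {1,3,8,9} → only 5 remains.
r6c8 = 2: row 6 has {1,3,5,8,9}; col 8 has {1,3,4,5,6,7,8,9}; region has {1,3,5,8,9} → only 2 remains.
r7c2 = 7: row 7 has {1,3,4,5,6,9}; col 2 has {2,3,6,8,9}; region has {3,4,5,6,9} → only 7 remains.
r7c4 = 8: row 7 has {1,3,4,5,6,7,9}; col 4 has {2,4,5,9}; region has {3,4,5,6,7,9} → only 8 remains.
r7c9 = 2: row 7 has {1,3,4,5,6,7,8,9}; col 9 has {3,4,5,6,7,9}; region has {3,4,5,6,7,8,9} → only 2 remains.
r8c2 = 5: row 8 has {4,7,9}; col 2 has {2,3,6,7,8,9}; region has {1,3,8,9} → only 5 remains.
r8c3 = 6: row 8 has {4,5,7,9}; col 3 has {1,2,5,8,9}; region has {1,3,5,8,9} → only 6 remains.
r8c7 = 1: row 8 has {4,5,6,7,9}; col 7 has {2,3,4,5,6,7,8,9}; region has {2,3,4,5,6,7,8,9} → only 1 remains.
r8c9 = 8: row 8 has {1,4,5,6,7,9}; col 9 has {2,3,4,5,6,7,9}; region has {4,5,6,7,9} → only 8 remains.
r9c4 = 7: row 9 has {3,5,6,8,9}; col 4 has {2,4,5,8,9}; region has {1,3,5,6,8,9} → only 7 remains.
r9c6 = 2: row 9 has {3,5,6,7,8,9}; col 6 has {1,3,4,5,8,9}; region has {4,5,6,7,8,9} → only 2 remains.
r9c9 = 1: row 9 has {2,3,5,6,7,8,9}; col 9 has {2,3,4,5,6,7,8,9}; region has {2,4,5,6,7,8,9} → only 1 remains.
r2c2 = 1: row 2 has {2,4,5,8,9}; col 2 has {2,3,5,6,7,8,9}; region has {2,4,5,7,8,9} → only 1 remains.
r2c3 = 3: row 2 has {1,2,4,5,8,9}; col 3 has {1,2,5,6,8,9}; region has {1,2,4,5,7,8,9} → only 3 remains.
r3c2 = 4: row 3 has {1,2,3,8,9}; col 2 has {1,2,3,5,6,7,8,9}; region has {2,6,8} → only 4 remains.
r3c3 = 7: row 3 has {1,2,3,4,8,9}; col 3 has {1,2,3,5,6,8,9}; region has {2,4,6,8} → only 7 remains.
r3c6 = 6: row 3 has {1,2,3,4,7,8,9}; col 6 has {1,2,3,4,5,8,9}; region has {1,2,3,4,5,7,8,9} → only 6 remains.
r4c1 = 9: row 4 has {1,2,3,4,5,6,7,8}; col 1 has {1,8}; region has {2,4,6,7,8} → only 9 remains.
r5c1 = 3: row 5 has {2,4,5,6,7,8,9}; col 1 has {1,8,9}; region has {2,4,6,7,8,9} → only 3 remains.
r5c4 = 1: row 5 has {2,3,4,5,6,7,8,9}; col 4 has {2,4,5,7,8,9}; region has {2,3,4,6,7,8,9} → only 1 remains.
r6c3 = 4: row 6 has {1,2,3,5,8,9}; col 3 has {1,2,3,5,6,7,8,9}; region has {1,2,3,5,8,9} → only 4 remains.
r6c4 = 6: row 6 has {1,2,3,4,5,8,9}; col 4 has {1,2,4,5,7,8,9}; region has {1,2,3,4,5,8,9} → only 6 remains.
r8c1 = 2: row 8 has {1,4,5,6,7,8,9}; col 1 has {1,3,8,9}; region has {1,3,5,6,7,8,9} → only 2 remains.
r8c4 = 3: row 8 has {1,2,4,5,6,7,8,9}; col 4 has {1,2,4,5,6,7,8,9}; region has {1,2,4,5,6,7,8,9} → only 3 remains.
r9c1 = 4: row 9 has {1,2,3,5,6,7,8,9}; col 1 has {1,2,3,8,9}; region has {1,2,3,5,6,7,8,9} → only 4 remains.

4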